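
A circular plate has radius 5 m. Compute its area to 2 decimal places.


Shape: circle
Radius r = 5 m
Formula: A = pi * r^2
r^2 = 5^2 = 25
A = pi * 25
A = 78.54
78.54 m^2


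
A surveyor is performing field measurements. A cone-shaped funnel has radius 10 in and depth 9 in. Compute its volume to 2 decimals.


Shape: cone
Radius r = 10 in, Height h = 9 in
Formula: V = (1/3) * pi * r^2 * h
r^2 = 100
pi * r^2 * h = pi * 100 * 9 = 900 * pi
V = 900 * pi / 3
V = 942.48
942.48 in^3


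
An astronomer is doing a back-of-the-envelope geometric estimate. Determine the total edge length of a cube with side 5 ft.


Shape: cube
Side s = 5 ft
A cube has 12 edges, all equal.
Formula: total edge length = 12 * s
Total = 12 * 5
Total = 60
60 ft


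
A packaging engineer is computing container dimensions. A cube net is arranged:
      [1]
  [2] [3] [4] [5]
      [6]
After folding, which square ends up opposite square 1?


Net: cross layout. Take square 3 as the base (bottom).
Fold the four squares in the horizontal row up around 3: 2 -> left, 4 -> right, 5 wraps to the top.
Fold 1 and 6 up from 3: 1 -> back, 6 -> front.
Opposite pairs are therefore: (1, 6), (2, 4), (3, 5).
Face 1 is opposite face 6.
face 6


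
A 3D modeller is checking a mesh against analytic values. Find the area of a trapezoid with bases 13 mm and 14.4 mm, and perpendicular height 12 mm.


Shape: trapezoid
Parallel sides a = 13 mm, b = 14.4 mm; Height h = 12 mm
Formula: A = (a + b) * h / 2
a + b = 13 + 14.4 = 27.4
A = 27.4 * 12 / 2
A = 328.8 / 2
A = 164.4
164.4 mm^2


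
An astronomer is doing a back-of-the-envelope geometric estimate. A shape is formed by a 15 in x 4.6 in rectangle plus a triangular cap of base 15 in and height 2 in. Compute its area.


Composite shape: rectangle + triangle
Rectangle area = 15 * 4.6 = 69
Triangle area = 0.5 * 15 * 2 = 15
Total = 69 + 15
Total = 84
84 in^2


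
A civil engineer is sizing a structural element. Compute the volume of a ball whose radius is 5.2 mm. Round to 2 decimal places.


Shape: sphere
Radius r = 5.2 mm
Formula: V = (4/3) * pi * r^3
r^3 = 140.608
(4/3) * 140.608 = 187.477333
V = 187.477333 * pi
V = 588.98
588.98 mm^3


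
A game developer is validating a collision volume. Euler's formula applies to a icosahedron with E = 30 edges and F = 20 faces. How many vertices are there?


Polyhedron: icosahedron
Euler's formula for convex polyhedra: V - E + F = 2
Given: E = 30 edges and F = 20 faces
Solve for V:
V = 2 + E - F = 2 + 30 - 20 = 12
12 vertices


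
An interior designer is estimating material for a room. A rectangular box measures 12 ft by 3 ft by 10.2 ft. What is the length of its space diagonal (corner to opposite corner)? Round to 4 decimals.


Shape: rectangular box (space diagonal)
l = 12 ft, w = 3 ft, h = 10.2 ft
Visualize: the diagonal of the base, then a right triangle with that diagonal and the height.
Formula: d = sqrt(l^2 + w^2 + h^2)
l^2 + w^2 + h^2 = 144 + 9 + 104.04 = 257.04
d = sqrt(257.04)
d = 16.0325
16.0325 ft


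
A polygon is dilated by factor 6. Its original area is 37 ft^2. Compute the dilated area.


Linear scale factor k = 6
Original area = 37 ft^2
Rule: under a linear scaling by k, areas scale by k^2.
k^2 = 6^2 = 36
New area = 37 * 36
New area = 1332
1332 ft^2


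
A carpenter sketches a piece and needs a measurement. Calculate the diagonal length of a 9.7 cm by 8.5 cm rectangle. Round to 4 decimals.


Shape: rectangle (diagonal via Pythagoras)
Sides: 9.7 cm and 8.5 cm
Formula: d = sqrt(l^2 + w^2)
l^2 = 94.09, w^2 = 72.25
l^2 + w^2 = 166.34
d = sqrt(166.34)
d = 12.8973
12.8973 cm


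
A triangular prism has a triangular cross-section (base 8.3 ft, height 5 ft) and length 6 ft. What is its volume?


Shape: triangular prism
Triangle base = 8.3 ft, triangle height = 5 ft, prism length L = 6 ft
Formula: V = (1/2 * b * h_tri) * L
Cross-section area = 0.5 * 8.3 * 5 = 20.75
V = 20.75 * 6
V = 124.5
124.5 ft^3


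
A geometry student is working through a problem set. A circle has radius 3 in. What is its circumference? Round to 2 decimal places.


Shape: circle
Radius r = 3 in
Formula: C = 2 * pi * r
C = 2 * pi * 3
C = 6 * pi
C = 18.85
18.85 in


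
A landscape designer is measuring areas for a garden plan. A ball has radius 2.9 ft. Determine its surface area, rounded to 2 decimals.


Shape: sphere
Radius r = 2.9 ft
Formula: SA = 4 * pi * r^2
r^2 = 8.41
SA = 4 * pi * 8.41
SA = 33.64 * pi
SA = 105.68
105.68 ft^2


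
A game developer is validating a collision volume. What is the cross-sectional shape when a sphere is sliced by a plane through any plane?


Solid: sphere
Cutting plane: through any plane
Visualize the intersection of the plane with the solid's surface.
The boundary of the cut region is a circle.
circle


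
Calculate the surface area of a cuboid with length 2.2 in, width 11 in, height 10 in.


Shape: rectangular prism
l = 2.2 in, w = 11 in, h = 10 in
Formula: SA = 2(lw + lh + wh)
lw = 24.2, lh = 22, wh = 110
lw + lh + wh = 156.2
SA = 2 * 156.2
SA = 312.4
312.4 in^2


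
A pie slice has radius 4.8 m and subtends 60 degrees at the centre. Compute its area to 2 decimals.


Shape: circular sector
Radius r = 4.8 m, Angle = 60 degrees
Formula: A = (angle/360) * pi * r^2
r^2 = 23.04
Fraction of circle = 60/360
A = (60/360) * pi * 23.04
A = 3.84 * pi
A = 12.06
12.06 m^2


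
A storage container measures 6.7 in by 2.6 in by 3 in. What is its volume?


Shape: rectangular prism
l = 6.7 in, w = 2.6 in, h = 3 in
Formula: V = l * w * h
V = 6.7 * 2.6 * 3
V = 17.42 * 3
V = 52.26
52.26 in^3


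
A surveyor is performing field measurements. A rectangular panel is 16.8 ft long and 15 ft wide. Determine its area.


Shape: rectangle
Length l = 16.8 ft, Width w = 15 ft
Formula: A = l * w
A = 16.8 * 15
A = 252
252 ft^2


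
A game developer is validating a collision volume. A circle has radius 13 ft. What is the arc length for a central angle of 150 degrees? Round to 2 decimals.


Shape: circular arc
Radius r = 13 ft, Angle = 150 degrees
Formula: L = (angle/360) * 2 * pi * r
2 * pi * r = 26 * pi
L = (150/360) * 26 * pi
L = 10.833333 * pi
L = 34.03
34.03 ft


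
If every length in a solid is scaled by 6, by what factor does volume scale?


Linear scale factor k = 6
Rule: under a linear scaling by k, volumes scale by k^3.
k^3 = 6 * 6 * 6
k^3 = 36 * 6
k^3 = 216
Volume scales by a factor of 216.
216 (dimensionless)


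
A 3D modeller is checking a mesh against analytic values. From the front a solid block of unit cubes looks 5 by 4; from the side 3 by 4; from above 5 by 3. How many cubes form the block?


Orthographic views of a solid rectangular block:
Front view 5 x 4 -> length = 5, height = 4
Side view 3 x 4 -> width = 3, height = 4 (consistent)
Top view 5 x 3 -> confirms length = 5, width = 3
The block is 5 x 3 x 4.
Total unit cubes = 5 * 3 * 4 = 60
60 unit cubes


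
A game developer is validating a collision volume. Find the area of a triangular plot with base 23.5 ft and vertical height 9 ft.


Shape: triangle
Base b = 23.5 ft, Height h = 9 ft
Formula: A = (1/2) * b * h
A = 0.5 * 23.5 * 9
A = 0.5 * 211.5
A = 105.75
105.75 ft^2


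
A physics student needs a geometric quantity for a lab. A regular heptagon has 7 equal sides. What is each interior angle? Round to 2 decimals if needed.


Shape: regular heptagon (7 sides)
Formula: interior angle = (n - 2) * 180 / n
(n - 2) = 5
(n - 2) * 180 = 900
angle = 900 / 7
angle = 128.57
128.57 degrees


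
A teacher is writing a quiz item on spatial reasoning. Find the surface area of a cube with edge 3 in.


Shape: cube
Side s = 3 in
A cube has 6 square faces.
Formula: SA = 6 * s^2
s^2 = 9
SA = 6 * 9
SA = 54
54 in^2


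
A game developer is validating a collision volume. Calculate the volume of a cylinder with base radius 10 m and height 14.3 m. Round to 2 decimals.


Shape: cylinder
Radius r = 10 m, Height h = 14.3 m
Formula: V = pi * r^2 * h
r^2 = 100
V = pi * 100 * 14.3
V = 1430 * pi
V = 4492.48
4492.48 m^3


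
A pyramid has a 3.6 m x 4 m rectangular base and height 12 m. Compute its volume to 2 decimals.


Shape: rectangular pyramid
Base: 3.6 m x 4 m, Height h = 12 m
Formula: V = (1/3) * base_area * h
base_area = 3.6 * 4 = 14.4
base_area * h = 14.4 * 12 = 172.8
V = 172.8 / 3
V = 57.6
57.6 m^3


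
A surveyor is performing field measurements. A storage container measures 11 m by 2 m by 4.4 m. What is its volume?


Shape: rectangular prism
l = 11 m, w = 2 m, h = 4.4 m
Formula: V = l * w * h
V = 11 * 2 * 4.4
V = 22 * 4.4
V = 96.8
96.8 m^3


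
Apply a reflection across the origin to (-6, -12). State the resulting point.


Transformation: reflection
Original point: (-6, -12)
Rule for reflection through the origin: (x, y) -> (-x, -y)
Apply: (-6, -12) -> (6, 12)
(6, 12)


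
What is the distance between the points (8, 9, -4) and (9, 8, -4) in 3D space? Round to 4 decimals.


3D distance between two points
P1 = (8, 9, -4), P2 = (9, 8, -4)
Formula: d = sqrt((x2-x1)^2 + (y2-y1)^2 + (z2-z1)^2)
dx = 9 - 8 = 1
dy = 8 - 9 = -1
dz = -4 - -4 = 0
dx^2 + dy^2 + dz^2 = 1 + 1 + 0 = 2
d = sqrt(2)
d = 1.4142
1.4142 units


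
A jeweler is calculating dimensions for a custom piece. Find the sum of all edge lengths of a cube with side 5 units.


Shape: cube
Side s = 5 units
A cube has 12 edges, all equal.
Formula: total edge length = 12 * s
Total = 12 * 5
Total = 60
60 units


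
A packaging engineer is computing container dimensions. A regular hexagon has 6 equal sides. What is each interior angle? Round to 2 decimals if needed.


Shape: regular hexagon (6 sides)
Formula: interior angle = (n - 2) * 180 / n
(n - 2) = 4
(n - 2) * 180 = 720
angle = 720 / 6
angle = 120
120 degrees


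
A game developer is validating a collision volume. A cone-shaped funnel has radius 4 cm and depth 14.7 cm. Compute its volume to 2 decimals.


Shape: cone
Radius r = 4 cm, Height h = 14.7 cm
Formula: V = (1/3) * pi * r^2 * h
r^2 = 16
pi * r^2 * h = pi * 16 * 14.7 = 235.2 * pi
V = 235.2 * pi / 3
V = 246.3
246.3 cm^3


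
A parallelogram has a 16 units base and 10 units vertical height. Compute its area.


Shape: parallelogram
Base b = 16 units, Height h = 10 units
Formula: A = b * h
A = 16 * 10
A = 160
160 units^2


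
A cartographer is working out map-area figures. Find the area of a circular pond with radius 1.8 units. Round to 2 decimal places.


Shape: circle
Radius r = 1.8 units
Formula: A = pi * r^2
r^2 = 1.8^2 = 3.24
A = pi * 3.24
A = 10.18
10.18 units^2


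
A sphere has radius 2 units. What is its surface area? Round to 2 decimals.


Shape: sphere
Radius r = 2 units
Formula: SA = 4 * pi * r^2
r^2 = 4
SA = 4 * pi * 4
SA = 16 * pi
SA = 50.27
50.27 units^2


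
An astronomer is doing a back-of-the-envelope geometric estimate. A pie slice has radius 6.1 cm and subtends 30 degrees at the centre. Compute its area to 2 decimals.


Shape: circular sector
Radius r = 6.1 cm, Angle = 30 degrees
Formula: A = (angle/360) * pi * r^2
r^2 = 37.21
Fraction of circle = 30/360
A = (30/360) * pi * 37.21
A = 3.100833 * pi
A = 9.74
9.74 cm^2


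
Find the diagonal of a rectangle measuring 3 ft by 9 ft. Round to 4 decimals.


Shape: rectangle (diagonal via Pythagoras)
Sides: 3 ft and 9 ft
Formula: d = sqrt(l^2 + w^2)
l^2 = 9, w^2 = 81
l^2 + w^2 = 90
d = sqrt(90)
d = 9.4868
9.4868 ft


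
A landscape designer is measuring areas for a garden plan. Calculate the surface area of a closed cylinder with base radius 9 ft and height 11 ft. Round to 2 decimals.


Shape: closed cylinder
Radius r = 9 ft, Height h = 11 ft
Formula: SA = 2*pi*r^2 + 2*pi*r*h = 2*pi*r*(r + h)
r + h = 20
2 * r * (r + h) = 2 * 9 * 20 = 360
SA = 360 * pi
SA = 1130.97
1130.97 ft^2


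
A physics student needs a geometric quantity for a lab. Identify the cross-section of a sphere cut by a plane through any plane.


Solid: sphere
Cutting plane: through any plane
Visualize the intersection of the plane with the solid's surface.
The boundary of the cut region is a circle.
circle


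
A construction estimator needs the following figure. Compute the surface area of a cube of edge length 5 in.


Shape: cube
Side s = 5 in
A cube has 6 square faces.
Formula: SA = 6 * s^2
s^2 = 25
SA = 6 * 25
SA = 150
150 in^2


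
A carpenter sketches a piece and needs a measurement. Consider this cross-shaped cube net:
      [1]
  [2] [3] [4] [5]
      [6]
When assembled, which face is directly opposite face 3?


Net: cross layout. Take square 3 as the base (bottom).
Fold the four squares in the horizontal row up around 3: 2 -> left, 4 -> right, 5 wraps to the top.
Fold 1 and 6 up from 3: 1 -> back, 6 -> front.
Opposite pairs are therefore: (1, 6), (2, 4), (3, 5).
Face 3 is opposite face 5.
face 5


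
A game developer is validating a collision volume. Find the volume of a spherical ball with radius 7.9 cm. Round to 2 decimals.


Shape: sphere
Radius r = 7.9 cm
Formula: V = (4/3) * pi * r^3
r^3 = 493.039
(4/3) * 493.039 = 657.385333
V = 657.385333 * pi
V = 2065.24
2065.24 cm^3


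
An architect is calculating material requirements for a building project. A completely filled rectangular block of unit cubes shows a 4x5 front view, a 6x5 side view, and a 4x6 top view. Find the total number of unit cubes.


Orthographic views of a solid rectangular block:
Front view 4 x 5 -> length = 4, height = 5
Side view 6 x 5 -> width = 6, height = 5 (consistent)
Top view 4 x 6 -> confirms length = 4, width = 6
The block is 4 x 6 x 5.
Total unit cubes = 4 * 6 * 5 = 120
120 unit cubes


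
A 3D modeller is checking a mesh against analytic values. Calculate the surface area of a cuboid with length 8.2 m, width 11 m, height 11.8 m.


Shape: rectangular prism
l = 8.2 m, w = 11 m, h = 11.8 m
Formula: SA = 2(lw + lh + wh)
lw = 90.2, lh = 96.76, wh = 129.8
lw + lh + wh = 316.76
SA = 2 * 316.76
SA = 633.52
633.52 m^2


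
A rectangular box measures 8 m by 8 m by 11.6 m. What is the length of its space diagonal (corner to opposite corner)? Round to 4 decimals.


Shape: rectangular box (space diagonal)
l = 8 m, w = 8 m, h = 11.6 m
Visualize: the diagonal of the base, then a right triangle with that diagonal and the height.
Formula: d = sqrt(l^2 + w^2 + h^2)
l^2 + w^2 + h^2 = 64 + 64 + 134.56 = 262.56
d = sqrt(262.56)
d = 16.2037
16.2037 m


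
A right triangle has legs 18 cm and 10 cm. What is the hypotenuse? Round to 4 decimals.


Shape: right triangle
Legs a = 18 cm, b = 10 cm
Formula: c = sqrt(a^2 + b^2)
a^2 = 324, b^2 = 100
a^2 + b^2 = 424
c = sqrt(424)
c = 20.5913
20.5913 cm


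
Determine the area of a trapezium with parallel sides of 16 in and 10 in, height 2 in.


Shape: trapezoid
Parallel sides a = 16 in, b = 10 in; Height h = 2 in
Formula: A = (a + b) * h / 2
a + b = 16 + 10 = 26
A = 26 * 2 / 2
A = 52 / 2
A = 26
26 in^2


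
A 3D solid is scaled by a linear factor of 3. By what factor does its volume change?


Linear scale factor k = 3
Rule: under a linear scaling by k, volumes scale by k^3.
k^3 = 3 * 3 * 3
k^3 = 9 * 3
k^3 = 27
Volume scales by a factor of 27.
27 (dimensionless)


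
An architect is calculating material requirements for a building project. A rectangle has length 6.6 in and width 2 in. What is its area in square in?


Shape: rectangle
Length l = 6.6 in, Width w = 2 in
Formula: A = l * w
A = 6.6 * 2
A = 13.2
13.2 in^2


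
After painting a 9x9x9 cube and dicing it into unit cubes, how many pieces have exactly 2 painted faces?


Large cube: 9 x 9 x 9, cut into unit cubes.
n = 9, so n - 2 = 7
Cubes with 2 painted faces lie along the edges, excluding corners.
A cube has 12 edges; each contributes (n - 2) = 7 such cubes.
Count = 12 * 7 = 84
84 unit cubes


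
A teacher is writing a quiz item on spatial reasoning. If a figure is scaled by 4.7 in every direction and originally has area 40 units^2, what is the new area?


Linear scale factor k = 4.7
Original area = 40 units^2
Rule: under a linear scaling by k, areas scale by k^2.
k^2 = 4.7^2 = 22.09
New area = 40 * 22.09
New area = 883.6
883.6 units^2


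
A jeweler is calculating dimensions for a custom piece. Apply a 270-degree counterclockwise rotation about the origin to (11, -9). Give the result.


Transformation: rotation about the origin
Original point: (11, -9)
Rule for 270 deg counterclockwise: (x, y) -> (y, -x)
Apply: (11, -9) -> (-9, -11)
(-9, -11)


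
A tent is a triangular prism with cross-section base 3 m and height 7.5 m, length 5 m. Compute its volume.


Shape: triangular prism
Triangle base = 3 m, triangle height = 7.5 m, prism length L = 5 m
Formula: V = (1/2 * b * h_tri) * L
Cross-section area = 0.5 * 3 * 7.5 = 11.25
V = 11.25 * 5
V = 56.25
56.25 m^3


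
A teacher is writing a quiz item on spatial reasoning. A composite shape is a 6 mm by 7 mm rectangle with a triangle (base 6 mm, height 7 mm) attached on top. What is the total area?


Composite shape: rectangle + triangle
Rectangle area = 6 * 7 = 42
Triangle area = 0.5 * 6 * 7 = 21
Total = 42 + 21
Total = 63
63 mm^2


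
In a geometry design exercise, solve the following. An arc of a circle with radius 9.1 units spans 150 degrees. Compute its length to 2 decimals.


Shape: circular arc
Radius r = 9.1 units, Angle = 150 degrees
Formula: L = (angle/360) * 2 * pi * r
2 * pi * r = 18.2 * pi
L = (150/360) * 18.2 * pi
L = 7.583333 * pi
L = 23.82
23.82 units


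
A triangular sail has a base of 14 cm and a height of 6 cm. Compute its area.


Shape: triangle
Base b = 14 cm, Height h = 6 cm
Formula: A = (1/2) * b * h
A = 0.5 * 14 * 6
A = 0.5 * 84
A = 42
42 cm^2


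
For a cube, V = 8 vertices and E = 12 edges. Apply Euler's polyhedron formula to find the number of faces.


Polyhedron: cube
Euler's formula for convex polyhedra: V - E + F = 2
Given: V = 8 vertices and E = 12 edges
Solve for F:
F = 2 + E - V = 2 + 12 - 8 = 6
6 faces


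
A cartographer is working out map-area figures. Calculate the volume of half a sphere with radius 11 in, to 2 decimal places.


Shape: hemisphere (half of a sphere)
Radius r = 11 in
Formula: V = (1/2) * (4/3) * pi * r^3 = (2/3) * pi * r^3
r^3 = 1331
(2/3) * 1331 = 887.333333
V = 887.333333 * pi
V = 2787.64
2787.64 in^3


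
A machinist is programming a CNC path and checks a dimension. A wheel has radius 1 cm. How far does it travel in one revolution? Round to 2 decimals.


Shape: circle
Radius r = 1 cm
Formula: C = 2 * pi * r
C = 2 * pi * 1
C = 2 * pi
C = 6.28
6.28 cm


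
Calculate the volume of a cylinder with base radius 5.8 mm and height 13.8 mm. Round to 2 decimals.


Shape: cylinder
Radius r = 5.8 mm, Height h = 13.8 mm
Formula: V = pi * r^2 * h
r^2 = 33.64
V = pi * 33.64 * 13.8
V = 464.232 * pi
V = 1458.43
1458.43 mm^3


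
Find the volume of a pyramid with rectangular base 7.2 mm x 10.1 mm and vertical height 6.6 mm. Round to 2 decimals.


Shape: rectangular pyramid
Base: 7.2 mm x 10.1 mm, Height h = 6.6 mm
Formula: V = (1/3) * base_area * h
base_area = 7.2 * 10.1 = 72.72
base_area * h = 72.72 * 6.6 = 479.952
V = 479.952 / 3
V = 159.98
159.98 mm^3


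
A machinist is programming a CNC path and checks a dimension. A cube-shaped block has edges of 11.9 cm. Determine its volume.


Shape: cube
Side s = 11.9 cm
Formula: V = s^3
V = 11.9 * 11.9 * 11.9
V = 141.61 * 11.9
V = 1685.159
1685.159 cm^3


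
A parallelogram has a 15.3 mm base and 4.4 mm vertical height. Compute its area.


Shape: parallelogram
Base b = 15.3 mm, Height h = 4.4 mm
Formula: A = b * h
A = 15.3 * 4.4
A = 67.32
67.32 mm^2


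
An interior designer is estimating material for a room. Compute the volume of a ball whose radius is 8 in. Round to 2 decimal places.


Shape: sphere
Radius r = 8 in
Formula: V = (4/3) * pi * r^3
r^3 = 512
(4/3) * 512 = 682.666667
V = 682.666667 * pi
V = 2144.66
2144.66 in^3


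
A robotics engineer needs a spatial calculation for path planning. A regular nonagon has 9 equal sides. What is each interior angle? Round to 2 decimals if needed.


Shape: regular nonagon (9 sides)
Formula: interior angle = (n - 2) * 180 / n
(n - 2) = 7
(n - 2) * 180 = 1260
angle = 1260 / 9
angle = 140
140 degrees


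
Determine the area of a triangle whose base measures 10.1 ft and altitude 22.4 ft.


Shape: triangle
Base b = 10.1 ft, Height h = 22.4 ft
Formula: A = (1/2) * b * h
A = 0.5 * 10.1 * 22.4
A = 0.5 * 226.24
A = 113.12
113.12 ft^2


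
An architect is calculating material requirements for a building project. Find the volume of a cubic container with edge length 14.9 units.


Shape: cube
Side s = 14.9 units
Formula: V = s^3
V = 14.9 * 14.9 * 14.9
V = 222.01 * 14.9
V = 3307.949
3307.949 units^3


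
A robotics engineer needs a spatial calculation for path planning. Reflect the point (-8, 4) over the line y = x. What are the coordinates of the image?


Transformation: reflection
Original point: (-8, 4)
Rule for reflection over y = x: (x, y) -> (y, x)
Apply: (-8, 4) -> (4, -8)
(4, -8)


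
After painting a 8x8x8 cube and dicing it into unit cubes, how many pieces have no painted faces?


Large cube: 8 x 8 x 8, cut into unit cubes.
n = 8, so n - 2 = 6
Unpainted cubes form the interior (n - 2)^3 block.
(n - 2)^3 = 6^3 = 216
216 unit cubes


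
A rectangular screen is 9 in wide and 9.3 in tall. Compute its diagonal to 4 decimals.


Shape: rectangle (diagonal via Pythagoras)
Sides: 9 in and 9.3 in
Formula: d = sqrt(l^2 + w^2)
l^2 = 81, w^2 = 86.49
l^2 + w^2 = 167.49
d = sqrt(167.49)
d = 12.9418
12.9418 in


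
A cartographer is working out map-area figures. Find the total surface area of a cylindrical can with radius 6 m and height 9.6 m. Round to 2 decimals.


Shape: closed cylinder
Radius r = 6 m, Height h = 9.6 m
Formula: SA = 2*pi*r^2 + 2*pi*r*h = 2*pi*r*(r + h)
r + h = 15.6
2 * r * (r + h) = 2 * 6 * 15.6 = 187.2
SA = 187.2 * pi
SA = 588.11
588.11 m^2


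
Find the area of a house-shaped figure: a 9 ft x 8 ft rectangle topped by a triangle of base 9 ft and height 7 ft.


Composite shape: rectangle + triangle
Rectangle area = 9 * 8 = 72
Triangle area = 0.5 * 9 * 7 = 31.5
Total = 72 + 31.5
Total = 103.5
103.5 ft^2


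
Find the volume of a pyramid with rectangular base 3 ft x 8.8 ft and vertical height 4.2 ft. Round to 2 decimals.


Shape: rectangular pyramid
Base: 3 ft x 8.8 ft, Height h = 4.2 ft
Formula: V = (1/3) * base_area * h
base_area = 3 * 8.8 = 26.4
base_area * h = 26.4 * 4.2 = 110.88
V = 110.88 / 3
V = 36.96
36.96 ft^3


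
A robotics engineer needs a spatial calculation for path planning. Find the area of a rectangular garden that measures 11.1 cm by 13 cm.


Shape: rectangle
Length l = 11.1 cm, Width w = 13 cm
Formula: A = l * w
A = 11.1 * 13
A = 144.3
144.3 cm^2


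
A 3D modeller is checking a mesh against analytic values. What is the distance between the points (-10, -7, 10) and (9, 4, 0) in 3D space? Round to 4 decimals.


3D distance between two points
P1 = (-10, -7, 10), P2 = (9, 4, 0)
Formula: d = sqrt((x2-x1)^2 + (y2-y1)^2 + (z2-z1)^2)
dx = 9 - -10 = 19
dy = 4 - -7 = 11
dz = 0 - 10 = -10
dx^2 + dy^2 + dz^2 = 361 + 121 + 100 = 582
d = sqrt(582)
d = 24.1247
24.1247 units


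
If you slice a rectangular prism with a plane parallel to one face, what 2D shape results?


Solid: rectangular prism
Cutting plane: parallel to one face
Visualize the intersection of the plane with the solid's surface.
The boundary of the cut region is a rectangle.
rectangle


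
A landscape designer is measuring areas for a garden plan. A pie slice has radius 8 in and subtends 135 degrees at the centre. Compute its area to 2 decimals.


Shape: circular sector
Radius r = 8 in, Angle = 135 degrees
Formula: A = (angle/360) * pi * r^2
r^2 = 64
Fraction of circle = 135/360
A = (135/360) * pi * 64
A = 24 * pi
A = 75.4
75.4 in^2


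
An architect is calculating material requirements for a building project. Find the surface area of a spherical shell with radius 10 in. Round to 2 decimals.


Shape: sphere
Radius r = 10 in
Formula: SA = 4 * pi * r^2
r^2 = 100
SA = 4 * pi * 100
SA = 400 * pi
SA = 1256.64
1256.64 in^2


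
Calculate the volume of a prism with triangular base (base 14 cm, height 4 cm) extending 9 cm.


Shape: triangular prism
Triangle base = 14 cm, triangle height = 4 cm, prism length L = 9 cm
Formula: V = (1/2 * b * h_tri) * L
Cross-section area = 0.5 * 14 * 4 = 28
V = 28 * 9
V = 252
252 cm^3


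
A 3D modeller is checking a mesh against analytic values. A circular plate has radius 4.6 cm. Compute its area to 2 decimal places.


Shape: circle
Radius r = 4.6 cm
Formula: A = pi * r^2
r^2 = 4.6^2 = 21.16
A = pi * 21.16
A = 66.48
66.48 cm^2


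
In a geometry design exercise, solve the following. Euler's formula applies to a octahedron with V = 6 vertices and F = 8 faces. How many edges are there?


Polyhedron: octahedron
Euler's formula for convex polyhedra: V - E + F = 2
Given: V = 6 vertices and F = 8 faces
Solve for E:
E = V + F - 2 = 6 + 8 - 2 = 12
12 edges


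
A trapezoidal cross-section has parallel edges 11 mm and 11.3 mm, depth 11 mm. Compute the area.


Shape: trapezoid
Parallel sides a = 11 mm, b = 11.3 mm; Height h = 11 mm
Formula: A = (a + b) * h / 2
a + b = 11 + 11.3 = 22.3
A = 22.3 * 11 / 2
A = 245.3 / 2
A = 122.65
122.65 mm^2


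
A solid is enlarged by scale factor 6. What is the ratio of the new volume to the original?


Linear scale factor k = 6
Rule: under a linear scaling by k, volumes scale by k^3.
k^3 = 6 * 6 * 6
k^3 = 36 * 6
k^3 = 216
Volume scales by a factor of 216.
216 (dimensionless)


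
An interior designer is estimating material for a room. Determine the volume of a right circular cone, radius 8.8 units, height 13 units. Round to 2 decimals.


Shape: cone
Radius r = 8.8 units, Height h = 13 units
Formula: V = (1/3) * pi * r^2 * h
r^2 = 77.44
pi * r^2 * h = pi * 77.44 * 13 = 1006.72 * pi
V = 1006.72 * pi / 3
V = 1054.23
1054.23 units^3


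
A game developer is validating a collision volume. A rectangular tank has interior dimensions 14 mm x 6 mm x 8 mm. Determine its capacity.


Shape: rectangular prism
l = 14 mm, w = 6 mm, h = 8 mm
Formula: V = l * w * h
V = 14 * 6 * 8
V = 84 * 8
V = 672
672 mm^3


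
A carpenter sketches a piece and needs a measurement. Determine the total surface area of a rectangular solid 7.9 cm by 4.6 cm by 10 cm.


Shape: rectangular prism
l = 7.9 cm, w = 4.6 cm, h = 10 cm
Formula: SA = 2(lw + lh + wh)
lw = 36.34, lh = 79, wh = 46
lw + lh + wh = 161.34
SA = 2 * 161.34
SA = 322.68
322.68 cm^2


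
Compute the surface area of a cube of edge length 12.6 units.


Shape: cube
Side s = 12.6 units
A cube has 6 square faces.
Formula: SA = 6 * s^2
s^2 = 158.76
SA = 6 * 158.76
SA = 952.56
952.56 units^2


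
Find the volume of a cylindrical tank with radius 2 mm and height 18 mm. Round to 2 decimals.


Shape: cylinder
Radius r = 2 mm, Height h = 18 mm
Formula: V = pi * r^2 * h
r^2 = 4
V = pi * 4 * 18
V = 72 * pi
V = 226.19
226.19 mm^3


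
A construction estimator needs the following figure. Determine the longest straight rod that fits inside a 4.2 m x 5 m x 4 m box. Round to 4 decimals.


Shape: rectangular box (space diagonal)
l = 4.2 m, w = 5 m, h = 4 m
Visualize: the diagonal of the base, then a right triangle with that diagonal and the height.
Formula: d = sqrt(l^2 + w^2 + h^2)
l^2 + w^2 + h^2 = 17.64 + 25 + 16 = 58.64
d = sqrt(58.64)
d = 7.6577
7.6577 m


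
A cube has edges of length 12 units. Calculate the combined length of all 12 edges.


Shape: cube
Side s = 12 units
A cube has 12 edges, all equal.
Formula: total edge length = 12 * s
Total = 12 * 12
Total = 144
144 units


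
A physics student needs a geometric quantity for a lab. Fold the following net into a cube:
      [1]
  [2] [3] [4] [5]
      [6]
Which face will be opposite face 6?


Net: cross layout. Take square 3 as the base (bottom).
Fold the four squares in the horizontal row up around 3: 2 -> left, 4 -> right, 5 wraps to the top.
Fold 1 and 6 up from 3: 1 -> back, 6 -> front.
Opposite pairs are therefore: (1, 6), (2, 4), (3, 5).
Face 6 is opposite face 1.
face 1


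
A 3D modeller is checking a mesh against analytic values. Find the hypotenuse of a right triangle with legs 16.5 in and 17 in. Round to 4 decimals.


Shape: right triangle
Legs a = 16.5 in, b = 17 in
Formula: c = sqrt(a^2 + b^2)
a^2 = 272.25, b^2 = 289
a^2 + b^2 = 561.25
c = sqrt(561.25)
c = 23.6907
23.6907 in


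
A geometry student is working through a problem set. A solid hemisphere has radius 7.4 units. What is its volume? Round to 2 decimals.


Shape: hemisphere (half of a sphere)
Radius r = 7.4 units
Formula: V = (1/2) * (4/3) * pi * r^3 = (2/3) * pi * r^3
r^3 = 405.224
(2/3) * 405.224 = 270.149333
V = 270.149333 * pi
V = 848.7
848.7 units^3


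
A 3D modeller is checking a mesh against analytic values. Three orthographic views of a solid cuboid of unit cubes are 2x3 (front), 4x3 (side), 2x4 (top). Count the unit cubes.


Orthographic views of a solid rectangular block:
Front view 2 x 3 -> length = 2, height = 3
Side view 4 x 3 -> width = 4, height = 3 (consistent)
Top view 2 x 4 -> confirms length = 2, width = 4
The block is 2 x 4 x 3.
Total unit cubes = 2 * 4 * 3 = 24
24 unit cubes


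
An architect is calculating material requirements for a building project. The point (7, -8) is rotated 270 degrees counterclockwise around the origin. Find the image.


Transformation: rotation about the origin
Original point: (7, -8)
Rule for 270 deg counterclockwise: (x, y) -> (y, -x)
Apply: (7, -8) -> (-8, -7)
(-8, -7)


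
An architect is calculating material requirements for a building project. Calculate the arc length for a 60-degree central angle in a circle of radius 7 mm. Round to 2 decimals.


Shape: circular arc
Radius r = 7 mm, Angle = 60 degrees
Formula: L = (angle/360) * 2 * pi * r
2 * pi * r = 14 * pi
L = (60/360) * 14 * pi
L = 2.333333 * pi
L = 7.33
7.33 mm


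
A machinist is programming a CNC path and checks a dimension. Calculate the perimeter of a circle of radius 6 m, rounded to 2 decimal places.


Shape: circle
Radius r = 6 m
Formula: C = 2 * pi * r
C = 2 * pi * 6
C = 12 * pi
C = 37.7
37.7 m


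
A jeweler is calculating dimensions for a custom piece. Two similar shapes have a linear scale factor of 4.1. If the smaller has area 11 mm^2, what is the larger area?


Linear scale factor k = 4.1
Original area = 11 mm^2
Rule: under a linear scaling by k, areas scale by k^2.
k^2 = 4.1^2 = 16.81
New area = 11 * 16.81
New area = 184.91
184.91 mm^2


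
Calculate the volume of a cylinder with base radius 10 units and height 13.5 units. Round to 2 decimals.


Shape: cylinder
Radius r = 10 units, Height h = 13.5 units
Formula: V = pi * r^2 * h
r^2 = 100
V = pi * 100 * 13.5
V = 1350 * pi
V = 4241.15
4241.15 units^3


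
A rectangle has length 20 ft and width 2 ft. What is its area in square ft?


Shape: rectangle
Length l = 20 ft, Width w = 2 ft
Formula: A = l * w
A = 20 * 2
A = 40
40 ft^2


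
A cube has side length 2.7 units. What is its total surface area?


Shape: cube
Side s = 2.7 units
A cube has 6 square faces.
Formula: SA = 6 * s^2
s^2 = 7.29
SA = 6 * 7.29
SA = 43.74
43.74 units^2


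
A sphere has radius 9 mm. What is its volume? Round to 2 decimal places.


Shape: sphere
Radius r = 9 mm
Formula: V = (4/3) * pi * r^3
r^3 = 729
(4/3) * 729 = 972
V = 972 * pi
V = 3053.63
3053.63 mm^3


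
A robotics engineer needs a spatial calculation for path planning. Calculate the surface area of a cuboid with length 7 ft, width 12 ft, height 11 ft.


Shape: rectangular prism
l = 7 ft, w = 12 ft, h = 11 ft
Formula: SA = 2(lw + lh + wh)
lw = 84, lh = 77, wh = 132
lw + lh + wh = 293
SA = 2 * 293
SA = 586
586 ft^2


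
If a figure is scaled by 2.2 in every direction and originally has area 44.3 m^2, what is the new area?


Linear scale factor k = 2.2
Original area = 44.3 m^2
Rule: under a linear scaling by k, areas scale by k^2.
k^2 = 2.2^2 = 4.84
New area = 44.3 * 4.84
New area = 214.412
214.412 m^2


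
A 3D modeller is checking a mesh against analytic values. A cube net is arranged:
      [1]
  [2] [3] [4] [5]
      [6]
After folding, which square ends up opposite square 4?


Net: cross layout. Take square 3 as the base (bottom).
Fold the four squares in the horizontal row up around 3: 2 -> left, 4 -> right, 5 wraps to the top.
Fold 1 and 6 up from 3: 1 -> back, 6 -> front.
Opposite pairs are therefore: (1, 6), (2, 4), (3, 5).
Face 4 is opposite face 2.
face 2


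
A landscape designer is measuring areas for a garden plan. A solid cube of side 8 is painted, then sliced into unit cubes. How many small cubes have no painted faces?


Large cube: 8 x 8 x 8, cut into unit cubes.
n = 8, so n - 2 = 6
Unpainted cubes form the interior (n - 2)^3 block.
(n - 2)^3 = 6^3 = 216
216 unit cubes


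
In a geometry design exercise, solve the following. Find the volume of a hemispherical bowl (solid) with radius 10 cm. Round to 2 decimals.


Shape: hemisphere (half of a sphere)
Radius r = 10 cm
Formula: V = (1/2) * (4/3) * pi * r^3 = (2/3) * pi * r^3
r^3 = 1000
(2/3) * 1000 = 666.666667
V = 666.666667 * pi
V = 2094.4
2094.4 cm^3


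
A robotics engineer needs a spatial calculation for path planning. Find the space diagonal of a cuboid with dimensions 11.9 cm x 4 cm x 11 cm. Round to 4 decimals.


Shape: rectangular box (space diagonal)
l = 11.9 cm, w = 4 cm, h = 11 cm
Visualize: the diagonal of the base, then a right triangle with that diagonal and the height.
Formula: d = sqrt(l^2 + w^2 + h^2)
l^2 + w^2 + h^2 = 141.61 + 16 + 121 = 278.61
d = sqrt(278.61)
d = 16.6916
16.6916 cm


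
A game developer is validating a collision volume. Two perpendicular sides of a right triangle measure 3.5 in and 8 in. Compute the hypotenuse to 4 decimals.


Shape: right triangle
Legs a = 3.5 in, b = 8 in
Formula: c = sqrt(a^2 + b^2)
a^2 = 12.25, b^2 = 64
a^2 + b^2 = 76.25
c = sqrt(76.25)
c = 8.7321
8.7321 in


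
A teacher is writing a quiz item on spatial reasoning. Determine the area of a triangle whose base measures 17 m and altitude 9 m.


Shape: triangle
Base b = 17 m, Height h = 9 m
Formula: A = (1/2) * b * h
A = 0.5 * 17 * 9
A = 0.5 * 153
A = 76.5
76.5 m^2


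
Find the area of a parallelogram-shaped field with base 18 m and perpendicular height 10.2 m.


Shape: parallelogram
Base b = 18 m, Height h = 10.2 m
Formula: A = b * h
A = 18 * 10.2
A = 183.6
183.6 m^2


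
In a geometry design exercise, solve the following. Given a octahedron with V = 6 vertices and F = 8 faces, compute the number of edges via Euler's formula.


Polyhedron: octahedron
Euler's formula for convex polyhedra: V - E + F = 2
Given: V = 6 vertices and F = 8 faces
Solve for E:
E = V + F - 2 = 6 + 8 - 2 = 12
12 edges


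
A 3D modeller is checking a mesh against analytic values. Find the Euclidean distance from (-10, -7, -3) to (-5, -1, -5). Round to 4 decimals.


3D distance between two points
P1 = (-10, -7, -3), P2 = (-5, -1, -5)
Formula: d = sqrt((x2-x1)^2 + (y2-y1)^2 + (z2-z1)^2)
dx = -5 - -10 = 5
dy = -1 - -7 = 6
dz = -5 - -3 = -2
dx^2 + dy^2 + dz^2 = 25 + 36 + 4 = 65
d = sqrt(65)
d = 8.0623
8.0623 units


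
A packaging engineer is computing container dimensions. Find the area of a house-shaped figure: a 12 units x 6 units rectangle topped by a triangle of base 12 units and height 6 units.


Composite shape: rectangle + triangle
Rectangle area = 12 * 6 = 72
Triangle area = 0.5 * 12 * 6 = 36
Total = 72 + 36
Total = 108
108 units^2


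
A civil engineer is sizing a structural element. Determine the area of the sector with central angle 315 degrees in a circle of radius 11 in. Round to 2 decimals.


Shape: circular sector
Radius r = 11 in, Angle = 315 degrees
Formula: A = (angle/360) * pi * r^2
r^2 = 121
Fraction of circle = 315/360
A = (315/360) * pi * 121
A = 105.875 * pi
A = 332.62
332.62 in^2


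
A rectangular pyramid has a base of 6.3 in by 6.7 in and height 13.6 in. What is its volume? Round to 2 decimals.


Shape: rectangular pyramid
Base: 6.3 in x 6.7 in, Height h = 13.6 in
Formula: V = (1/3) * base_area * h
base_area = 6.3 * 6.7 = 42.21
base_area * h = 42.21 * 13.6 = 574.056
V = 574.056 / 3
V = 191.35
191.35 in^3


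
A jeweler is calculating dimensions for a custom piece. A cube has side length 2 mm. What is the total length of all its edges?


Shape: cube
Side s = 2 mm
A cube has 12 edges, all equal.
Formula: total edge length = 12 * s
Total = 12 * 2
Total = 24
24 mm


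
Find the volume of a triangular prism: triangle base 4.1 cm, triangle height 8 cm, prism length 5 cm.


Shape: triangular prism
Triangle base = 4.1 cm, triangle height = 8 cm, prism length L = 5 cm
Formula: V = (1/2 * b * h_tri) * L
Cross-section area = 0.5 * 4.1 * 8 = 16.4
V = 16.4 * 5
V = 82
82 cm^3


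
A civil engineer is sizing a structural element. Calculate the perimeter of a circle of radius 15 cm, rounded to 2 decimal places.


Shape: circle
Radius r = 15 cm
Formula: C = 2 * pi * r
C = 2 * pi * 15
C = 30 * pi
C = 94.25
94.25 cm


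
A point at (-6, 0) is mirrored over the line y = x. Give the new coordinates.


Transformation: reflection
Original point: (-6, 0)
Rule for reflection over y = x: (x, y) -> (y, x)
Apply: (-6, 0) -> (0, -6)
(0, -6)


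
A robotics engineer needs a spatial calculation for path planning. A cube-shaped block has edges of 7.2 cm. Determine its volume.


Shape: cube
Side s = 7.2 cm
Formula: V = s^3
V = 7.2 * 7.2 * 7.2
V = 51.84 * 7.2
V = 373.248
373.248 cm^3


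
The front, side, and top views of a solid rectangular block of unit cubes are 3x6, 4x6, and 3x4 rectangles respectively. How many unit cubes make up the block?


Orthographic views of a solid rectangular block:
Front view 3 x 6 -> length = 3, height = 6
Side view 4 x 6 -> width = 4, height = 6 (consistent)
Top view 3 x 4 -> confirms length = 3, width = 4
The block is 3 x 4 x 6.
Total unit cubes = 3 * 4 * 6 = 72
72 unit cubes


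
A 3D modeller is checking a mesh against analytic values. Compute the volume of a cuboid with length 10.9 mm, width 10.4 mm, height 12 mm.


Shape: rectangular prism
l = 10.9 mm, w = 10.4 mm, h = 12 mm
Formula: V = l * w * h
V = 10.9 * 10.4 * 12
V = 113.36 * 12
V = 1360.32
1360.32 mm^3


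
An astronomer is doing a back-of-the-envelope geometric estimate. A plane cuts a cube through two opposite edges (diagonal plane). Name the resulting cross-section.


Solid: cube
Cutting plane: through two opposite edges (diagonal plane)
Visualize the intersection of the plane with the solid's surface.
The boundary of the cut region is a rectangle.
rectangle


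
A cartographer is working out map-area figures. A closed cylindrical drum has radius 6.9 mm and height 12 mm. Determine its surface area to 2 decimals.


Shape: closed cylinder
Radius r = 6.9 mm, Height h = 12 mm
Formula: SA = 2*pi*r^2 + 2*pi*r*h = 2*pi*r*(r + h)
r + h = 18.9
2 * r * (r + h) = 2 * 6.9 * 18.9 = 260.82
SA = 260.82 * pi
SA = 819.39
819.39 mm^2


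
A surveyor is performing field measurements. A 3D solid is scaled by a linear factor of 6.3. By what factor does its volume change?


Linear scale factor k = 6.3
Rule: under a linear scaling by k, volumes scale by k^3.
k^3 = 6.3 * 6.3 * 6.3
k^3 = 39.69 * 6.3
k^3 = 250.047
Volume scales by a factor of 250.047.
250.047 (dimensionless)


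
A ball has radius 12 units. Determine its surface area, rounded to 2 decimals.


Shape: sphere
Radius r = 12 units
Formula: SA = 4 * pi * r^2
r^2 = 144
SA = 4 * pi * 144
SA = 576 * pi
SA = 1809.56
1809.56 units^2


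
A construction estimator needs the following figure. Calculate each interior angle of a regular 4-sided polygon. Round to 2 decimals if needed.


Shape: regular square (4 sides)
Formula: interior angle = (n - 2) * 180 / n
(n - 2) = 2
(n - 2) * 180 = 360
angle = 360 / 4
angle = 90
90 degrees


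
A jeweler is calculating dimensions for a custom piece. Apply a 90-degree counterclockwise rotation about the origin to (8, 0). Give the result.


Transformation: rotation about the origin
Original point: (8, 0)
Rule for 90 deg counterclockwise: (x, y) -> (-y, x)
Apply: (8, 0) -> (0, 8)
(0, 8)
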